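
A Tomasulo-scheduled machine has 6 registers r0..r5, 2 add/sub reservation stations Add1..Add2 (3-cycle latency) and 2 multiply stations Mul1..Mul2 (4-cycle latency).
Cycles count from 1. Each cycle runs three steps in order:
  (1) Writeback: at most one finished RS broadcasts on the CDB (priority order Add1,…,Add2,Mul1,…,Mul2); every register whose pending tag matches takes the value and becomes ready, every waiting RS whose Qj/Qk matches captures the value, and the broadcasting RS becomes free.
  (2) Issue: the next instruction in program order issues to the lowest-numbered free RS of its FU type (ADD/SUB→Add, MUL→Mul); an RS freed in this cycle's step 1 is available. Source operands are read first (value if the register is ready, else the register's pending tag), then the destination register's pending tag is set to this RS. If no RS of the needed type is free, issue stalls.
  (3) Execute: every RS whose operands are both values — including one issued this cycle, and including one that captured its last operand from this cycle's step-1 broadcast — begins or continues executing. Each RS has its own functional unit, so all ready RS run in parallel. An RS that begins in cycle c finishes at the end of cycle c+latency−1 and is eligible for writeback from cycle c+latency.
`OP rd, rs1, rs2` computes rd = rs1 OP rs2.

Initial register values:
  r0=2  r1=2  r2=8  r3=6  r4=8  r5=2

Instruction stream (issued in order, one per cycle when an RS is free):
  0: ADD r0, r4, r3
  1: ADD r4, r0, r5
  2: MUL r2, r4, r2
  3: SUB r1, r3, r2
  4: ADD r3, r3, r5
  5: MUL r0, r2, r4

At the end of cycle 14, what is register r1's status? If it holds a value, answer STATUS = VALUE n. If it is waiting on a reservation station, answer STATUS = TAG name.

c1: issue ADD r0<-Add1 | r0:Add1,r1:2,r2:8,r3:6,r4:8,r5:2
c2: issue ADD r4<-Add2 | r0:Add1,r1:2,r2:8,r3:6,r4:Add2,r5:2
c3: issue MUL r2<-Mul1 | r0:Add1,r1:2,r2:Mul1,r3:6,r4:Add2,r5:2
c4: CDB Add1=14; issue SUB r1<-Add1 | r0:14,r1:Add1,r2:Mul1,r3:6,r4:Add2,r5:2
c5: stall | r0:14,r1:Add1,r2:Mul1,r3:6,r4:Add2,r5:2
c6: stall | r0:14,r1:Add1,r2:Mul1,r3:6,r4:Add2,r5:2
c7: CDB Add2=16; issue ADD r3<-Add2 | r0:14,r1:Add1,r2:Mul1,r3:Add2,r4:16,r5:2
c8: issue MUL r0<-Mul2 | r0:Mul2,r1:Add1,r2:Mul1,r3:Add2,r4:16,r5:2
c9: - | r0:Mul2,r1:Add1,r2:Mul1,r3:Add2,r4:16,r5:2
c10: CDB Add2=8 | r0:Mul2,r1:Add1,r2:Mul1,r3:8,r4:16,r5:2
c11: CDB Mul1=128 | r0:Mul2,r1:Add1,r2:128,r3:8,r4:16,r5:2
c12: - | r0:Mul2,r1:Add1,r2:128,r3:8,r4:16,r5:2
c13: - | r0:Mul2,r1:Add1,r2:128,r3:8,r4:16,r5:2
c14: CDB Add1=-122 | r0:Mul2,r1:-122,r2:128,r3:8,r4:16,r5:2

STATUS = VALUE -122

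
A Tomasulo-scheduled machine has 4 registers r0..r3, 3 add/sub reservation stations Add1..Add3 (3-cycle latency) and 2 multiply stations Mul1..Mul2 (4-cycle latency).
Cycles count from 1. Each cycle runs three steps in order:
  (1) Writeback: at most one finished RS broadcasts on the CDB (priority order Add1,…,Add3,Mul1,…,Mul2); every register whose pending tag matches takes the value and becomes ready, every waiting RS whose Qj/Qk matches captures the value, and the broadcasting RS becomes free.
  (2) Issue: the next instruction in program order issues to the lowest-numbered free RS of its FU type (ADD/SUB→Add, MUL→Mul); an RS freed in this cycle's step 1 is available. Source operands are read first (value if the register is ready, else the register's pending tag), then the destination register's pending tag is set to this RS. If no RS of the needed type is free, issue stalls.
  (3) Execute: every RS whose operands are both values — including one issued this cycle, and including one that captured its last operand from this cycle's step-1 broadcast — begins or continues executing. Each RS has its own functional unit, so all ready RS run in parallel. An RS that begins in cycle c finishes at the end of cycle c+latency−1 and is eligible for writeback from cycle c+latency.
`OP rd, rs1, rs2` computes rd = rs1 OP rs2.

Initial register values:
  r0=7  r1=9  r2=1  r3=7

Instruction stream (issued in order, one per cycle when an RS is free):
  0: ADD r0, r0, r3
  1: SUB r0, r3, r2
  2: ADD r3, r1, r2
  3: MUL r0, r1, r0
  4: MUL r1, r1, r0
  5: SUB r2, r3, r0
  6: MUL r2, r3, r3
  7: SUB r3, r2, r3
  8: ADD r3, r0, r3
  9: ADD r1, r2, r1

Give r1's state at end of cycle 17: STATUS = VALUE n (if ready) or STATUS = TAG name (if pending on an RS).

STATUS = VALUE 586

c1: issue ADD r0<-Add1 | r0:Add1,r1:9,r2:1,r3:7
c2: issue SUB r0<-Add2 | r0:Add2,r1:9,r2:1,r3:7
c3: issue ADD r3<-Add3 | r0:Add2,r1:9,r2:1,r3:Add3
c4: CDB Add1=14; issue MUL r0<-Mul1 | r0:Mul1,r1:9,r2:1,r3:Add3
c5: CDB Add2=6; issue MUL r1<-Mul2 | r0:Mul1,r1:Mul2,r2:1,r3:Add3
c6: CDB Add3=10; issue SUB r2<-Add1 | r0:Mul1,r1:Mul2,r2:Add1,r3:10
c7: stall | r0:Mul1,r1:Mul2,r2:Add1,r3:10
c8: stall | r0:Mul1,r1:Mul2,r2:Add1,r3:10
c9: CDB Mul1=54; issue MUL r2<-Mul1 | r0:54,r1:Mul2,r2:Mul1,r3:10
c10: issue SUB r3<-Add2 | r0:54,r1:Mul2,r2:Mul1,r3:Add2
c11: issue ADD r3<-Add3 | r0:54,r1:Mul2,r2:Mul1,r3:Add3
c12: CDB Add1=-44; issue ADD r1<-Add1 | r0:54,r1:Add1,r2:Mul1,r3:Add3
c13: CDB Mul1=100 | r0:54,r1:Add1,r2:100,r3:Add3
c14: CDB Mul2=486 | r0:54,r1:Add1,r2:100,r3:Add3
c15: - | r0:54,r1:Add1,r2:100,r3:Add3
c16: CDB Add2=90 | r0:54,r1:Add1,r2:100,r3:Add3
c17: CDB Add1=586 | r0:54,r1:586,r2:100,r3:Add3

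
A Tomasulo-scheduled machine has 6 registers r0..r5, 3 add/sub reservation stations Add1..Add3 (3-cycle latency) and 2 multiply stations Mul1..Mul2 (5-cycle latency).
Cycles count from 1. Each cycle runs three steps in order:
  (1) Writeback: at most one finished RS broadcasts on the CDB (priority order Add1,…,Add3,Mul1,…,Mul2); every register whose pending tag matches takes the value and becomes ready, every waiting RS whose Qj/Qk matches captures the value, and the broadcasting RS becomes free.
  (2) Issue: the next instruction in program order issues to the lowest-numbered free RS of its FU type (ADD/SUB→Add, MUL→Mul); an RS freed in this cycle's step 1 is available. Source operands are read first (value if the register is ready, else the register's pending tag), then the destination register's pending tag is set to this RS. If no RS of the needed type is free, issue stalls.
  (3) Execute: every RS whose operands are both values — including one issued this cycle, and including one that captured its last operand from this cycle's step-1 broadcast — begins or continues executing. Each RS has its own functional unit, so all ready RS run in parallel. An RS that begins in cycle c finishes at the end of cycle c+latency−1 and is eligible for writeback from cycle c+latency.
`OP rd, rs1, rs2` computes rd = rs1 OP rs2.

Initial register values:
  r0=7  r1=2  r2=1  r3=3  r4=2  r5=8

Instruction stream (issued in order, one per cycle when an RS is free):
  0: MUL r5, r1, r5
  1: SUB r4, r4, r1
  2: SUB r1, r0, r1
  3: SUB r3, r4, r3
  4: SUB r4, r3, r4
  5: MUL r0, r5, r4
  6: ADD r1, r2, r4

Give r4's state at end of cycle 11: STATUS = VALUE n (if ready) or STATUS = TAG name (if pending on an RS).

STATUS = VALUE -3

  c1: issue MUL r5<-Mul1  regs: r0:7,r1:2,r2:1,r3:3,r4:2,r5:Mul1
  c2: issue SUB r4<-Add1  regs: r0:7,r1:2,r2:1,r3:3,r4:Add1,r5:Mul1
  c3: issue SUB r1<-Add2  regs: r0:7,r1:Add2,r2:1,r3:3,r4:Add1,r5:Mul1
  c4: issue SUB r3<-Add3  regs: r0:7,r1:Add2,r2:1,r3:Add3,r4:Add1,r5:Mul1
  c5: CDB Add1=0; issue SUB r4<-Add1  regs: r0:7,r1:Add2,r2:1,r3:Add3,r4:Add1,r5:Mul1
  c6: CDB Add2=5; issue MUL r0<-Mul2  regs: r0:Mul2,r1:5,r2:1,r3:Add3,r4:Add1,r5:Mul1
  c7: CDB Mul1=16; issue ADD r1<-Add2  regs: r0:Mul2,r1:Add2,r2:1,r3:Add3,r4:Add1,r5:16
  c8: CDB Add3=-3  regs: r0:Mul2,r1:Add2,r2:1,r3:-3,r4:Add1,r5:16
  c9: -  regs: r0:Mul2,r1:Add2,r2:1,r3:-3,r4:Add1,r5:16
  c10: -  regs: r0:Mul2,r1:Add2,r2:1,r3:-3,r4:Add1,r5:16
  c11: CDB Add1=-3  regs: r0:Mul2,r1:Add2,r2:1,r3:-3,r4:-3,r5:16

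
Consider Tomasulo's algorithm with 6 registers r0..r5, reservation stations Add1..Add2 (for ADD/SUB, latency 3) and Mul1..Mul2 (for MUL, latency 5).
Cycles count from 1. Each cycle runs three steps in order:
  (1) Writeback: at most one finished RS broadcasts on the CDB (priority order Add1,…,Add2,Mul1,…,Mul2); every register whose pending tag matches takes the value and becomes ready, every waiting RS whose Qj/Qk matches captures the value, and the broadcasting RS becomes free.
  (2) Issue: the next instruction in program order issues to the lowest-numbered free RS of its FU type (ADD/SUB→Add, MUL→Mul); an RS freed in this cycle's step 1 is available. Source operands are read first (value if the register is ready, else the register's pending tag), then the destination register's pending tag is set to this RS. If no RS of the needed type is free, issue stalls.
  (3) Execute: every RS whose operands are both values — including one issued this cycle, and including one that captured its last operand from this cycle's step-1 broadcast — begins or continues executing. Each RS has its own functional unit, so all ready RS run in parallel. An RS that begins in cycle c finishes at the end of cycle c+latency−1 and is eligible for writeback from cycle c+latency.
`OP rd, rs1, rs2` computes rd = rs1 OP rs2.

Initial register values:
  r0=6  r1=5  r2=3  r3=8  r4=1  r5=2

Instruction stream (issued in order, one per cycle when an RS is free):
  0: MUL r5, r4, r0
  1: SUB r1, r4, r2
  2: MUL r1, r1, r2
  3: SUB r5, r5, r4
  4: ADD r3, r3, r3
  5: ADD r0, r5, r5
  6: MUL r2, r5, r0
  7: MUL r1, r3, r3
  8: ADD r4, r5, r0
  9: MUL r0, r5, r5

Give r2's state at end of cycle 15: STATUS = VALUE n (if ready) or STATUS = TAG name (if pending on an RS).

STATUS = TAG Mul1

c1: issue MUL r5<-Mul1 | r0:6,r1:5,r2:3,r3:8,r4:1,r5:Mul1
c2: issue SUB r1<-Add1 | r0:6,r1:Add1,r2:3,r3:8,r4:1,r5:Mul1
c3: issue MUL r1<-Mul2 | r0:6,r1:Mul2,r2:3,r3:8,r4:1,r5:Mul1
c4: issue SUB r5<-Add2 | r0:6,r1:Mul2,r2:3,r3:8,r4:1,r5:Add2
c5: CDB Add1=-2; issue ADD r3<-Add1 | r0:6,r1:Mul2,r2:3,r3:Add1,r4:1,r5:Add2
c6: CDB Mul1=6; stall | r0:6,r1:Mul2,r2:3,r3:Add1,r4:1,r5:Add2
c7: stall | r0:6,r1:Mul2,r2:3,r3:Add1,r4:1,r5:Add2
c8: CDB Add1=16; issue ADD r0<-Add1 | r0:Add1,r1:Mul2,r2:3,r3:16,r4:1,r5:Add2
c9: CDB Add2=5; issue MUL r2<-Mul1 | r0:Add1,r1:Mul2,r2:Mul1,r3:16,r4:1,r5:5
c10: CDB Mul2=-6; issue MUL r1<-Mul2 | r0:Add1,r1:Mul2,r2:Mul1,r3:16,r4:1,r5:5
c11: issue ADD r4<-Add2 | r0:Add1,r1:Mul2,r2:Mul1,r3:16,r4:Add2,r5:5
c12: CDB Add1=10; stall | r0:10,r1:Mul2,r2:Mul1,r3:16,r4:Add2,r5:5
c13: stall | r0:10,r1:Mul2,r2:Mul1,r3:16,r4:Add2,r5:5
c14: stall | r0:10,r1:Mul2,r2:Mul1,r3:16,r4:Add2,r5:5
c15: CDB Add2=15; stall | r0:10,r1:Mul2,r2:Mul1,r3:16,r4:15,r5:5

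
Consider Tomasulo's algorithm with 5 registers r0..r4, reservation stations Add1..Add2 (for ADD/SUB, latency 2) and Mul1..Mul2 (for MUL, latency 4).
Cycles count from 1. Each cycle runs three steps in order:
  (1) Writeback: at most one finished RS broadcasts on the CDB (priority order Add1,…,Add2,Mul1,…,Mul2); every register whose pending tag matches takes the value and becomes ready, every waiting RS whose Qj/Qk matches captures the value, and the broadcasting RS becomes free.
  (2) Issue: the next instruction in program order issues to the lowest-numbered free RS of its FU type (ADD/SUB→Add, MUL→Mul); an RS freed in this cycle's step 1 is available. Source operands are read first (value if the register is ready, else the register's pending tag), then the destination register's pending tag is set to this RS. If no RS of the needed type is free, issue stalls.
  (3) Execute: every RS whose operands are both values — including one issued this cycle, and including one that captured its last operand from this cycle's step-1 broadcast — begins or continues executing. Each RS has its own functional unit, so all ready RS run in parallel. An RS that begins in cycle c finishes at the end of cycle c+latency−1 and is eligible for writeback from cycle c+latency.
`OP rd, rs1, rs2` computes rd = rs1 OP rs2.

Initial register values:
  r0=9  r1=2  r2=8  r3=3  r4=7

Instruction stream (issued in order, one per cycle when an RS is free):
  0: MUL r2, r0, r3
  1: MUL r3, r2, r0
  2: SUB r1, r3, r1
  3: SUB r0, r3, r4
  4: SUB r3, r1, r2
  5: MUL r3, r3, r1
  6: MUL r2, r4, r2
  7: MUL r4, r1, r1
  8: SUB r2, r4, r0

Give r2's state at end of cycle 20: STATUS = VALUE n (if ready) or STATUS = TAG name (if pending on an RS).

cycle 1: issue MUL r2<-Mul1 // r0:9,r1:2,r2:Mul1,r3:3,r4:7
cycle 2: issue MUL r3<-Mul2 // r0:9,r1:2,r2:Mul1,r3:Mul2,r4:7
cycle 3: issue SUB r1<-Add1 // r0:9,r1:Add1,r2:Mul1,r3:Mul2,r4:7
cycle 4: issue SUB r0<-Add2 // r0:Add2,r1:Add1,r2:Mul1,r3:Mul2,r4:7
cycle 5: CDB Mul1=27; stall // r0:Add2,r1:Add1,r2:27,r3:Mul2,r4:7
cycle 6: stall // r0:Add2,r1:Add1,r2:27,r3:Mul2,r4:7
cycle 7: stall // r0:Add2,r1:Add1,r2:27,r3:Mul2,r4:7
cycle 8: stall // r0:Add2,r1:Add1,r2:27,r3:Mul2,r4:7
cycle 9: CDB Mul2=243; stall // r0:Add2,r1:Add1,r2:27,r3:243,r4:7
cycle 10: stall // r0:Add2,r1:Add1,r2:27,r3:243,r4:7
cycle 11: CDB Add1=241; issue SUB r3<-Add1 // r0:Add2,r1:241,r2:27,r3:Add1,r4:7
cycle 12: CDB Add2=236; issue MUL r3<-Mul1 // r0:236,r1:241,r2:27,r3:Mul1,r4:7
cycle 13: CDB Add1=214; issue MUL r2<-Mul2 // r0:236,r1:241,r2:Mul2,r3:Mul1,r4:7
cycle 14: stall // r0:236,r1:241,r2:Mul2,r3:Mul1,r4:7
cycle 15: stall // r0:236,r1:241,r2:Mul2,r3:Mul1,r4:7
cycle 16: stall // r0:236,r1:241,r2:Mul2,r3:Mul1,r4:7
cycle 17: CDB Mul1=51574; issue MUL r4<-Mul1 // r0:236,r1:241,r2:Mul2,r3:51574,r4:Mul1
cycle 18: CDB Mul2=189; issue SUB r2<-Add1 // r0:236,r1:241,r2:Add1,r3:51574,r4:Mul1
cycle 19: - // r0:236,r1:241,r2:Add1,r3:51574,r4:Mul1
cycle 20: - // r0:236,r1:241,r2:Add1,r3:51574,r4:Mul1

STATUS = TAG Add1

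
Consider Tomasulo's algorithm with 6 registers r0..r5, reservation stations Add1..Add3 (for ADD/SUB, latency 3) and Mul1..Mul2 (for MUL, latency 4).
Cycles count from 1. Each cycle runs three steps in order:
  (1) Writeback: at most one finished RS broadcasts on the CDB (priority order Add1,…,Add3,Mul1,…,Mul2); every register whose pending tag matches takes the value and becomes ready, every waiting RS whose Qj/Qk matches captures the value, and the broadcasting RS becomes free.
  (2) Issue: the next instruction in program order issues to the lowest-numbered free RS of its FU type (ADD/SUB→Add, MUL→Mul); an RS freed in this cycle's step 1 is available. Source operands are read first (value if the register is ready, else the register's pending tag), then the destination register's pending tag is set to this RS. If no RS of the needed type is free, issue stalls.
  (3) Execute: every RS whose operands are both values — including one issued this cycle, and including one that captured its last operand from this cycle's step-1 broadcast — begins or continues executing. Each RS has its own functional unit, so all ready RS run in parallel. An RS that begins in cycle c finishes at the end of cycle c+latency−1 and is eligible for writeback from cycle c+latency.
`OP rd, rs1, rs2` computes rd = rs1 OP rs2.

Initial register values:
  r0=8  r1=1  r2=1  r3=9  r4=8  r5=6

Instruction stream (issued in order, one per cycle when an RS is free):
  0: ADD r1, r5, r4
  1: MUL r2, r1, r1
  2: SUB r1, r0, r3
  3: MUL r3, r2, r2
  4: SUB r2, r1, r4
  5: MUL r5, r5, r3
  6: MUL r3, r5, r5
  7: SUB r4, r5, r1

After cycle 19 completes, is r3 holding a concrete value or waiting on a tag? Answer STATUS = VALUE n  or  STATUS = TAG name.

cycle 1: issue ADD r1<-Add1 // r0:8,r1:Add1,r2:1,r3:9,r4:8,r5:6
cycle 2: issue MUL r2<-Mul1 // r0:8,r1:Add1,r2:Mul1,r3:9,r4:8,r5:6
cycle 3: issue SUB r1<-Add2 // r0:8,r1:Add2,r2:Mul1,r3:9,r4:8,r5:6
cycle 4: CDB Add1=14; issue MUL r3<-Mul2 // r0:8,r1:Add2,r2:Mul1,r3:Mul2,r4:8,r5:6
cycle 5: issue SUB r2<-Add1 // r0:8,r1:Add2,r2:Add1,r3:Mul2,r4:8,r5:6
cycle 6: CDB Add2=-1; stall // r0:8,r1:-1,r2:Add1,r3:Mul2,r4:8,r5:6
cycle 7: stall // r0:8,r1:-1,r2:Add1,r3:Mul2,r4:8,r5:6
cycle 8: CDB Mul1=196; issue MUL r5<-Mul1 // r0:8,r1:-1,r2:Add1,r3:Mul2,r4:8,r5:Mul1
cycle 9: CDB Add1=-9; stall // r0:8,r1:-1,r2:-9,r3:Mul2,r4:8,r5:Mul1
cycle 10: stall // r0:8,r1:-1,r2:-9,r3:Mul2,r4:8,r5:Mul1
cycle 11: stall // r0:8,r1:-1,r2:-9,r3:Mul2,r4:8,r5:Mul1
cycle 12: CDB Mul2=38416; issue MUL r3<-Mul2 // r0:8,r1:-1,r2:-9,r3:Mul2,r4:8,r5:Mul1
cycle 13: issue SUB r4<-Add1 // r0:8,r1:-1,r2:-9,r3:Mul2,r4:Add1,r5:Mul1
cycle 14: - // r0:8,r1:-1,r2:-9,r3:Mul2,r4:Add1,r5:Mul1
cycle 15: - // r0:8,r1:-1,r2:-9,r3:Mul2,r4:Add1,r5:Mul1
cycle 16: CDB Mul1=230496 // r0:8,r1:-1,r2:-9,r3:Mul2,r4:Add1,r5:230496
cycle 17: - // r0:8,r1:-1,r2:-9,r3:Mul2,r4:Add1,r5:230496
cycle 18: - // r0:8,r1:-1,r2:-9,r3:Mul2,r4:Add1,r5:230496
cycle 19: CDB Add1=230497 // r0:8,r1:-1,r2:-9,r3:Mul2,r4:230497,r5:230496

STATUS = TAG Mul2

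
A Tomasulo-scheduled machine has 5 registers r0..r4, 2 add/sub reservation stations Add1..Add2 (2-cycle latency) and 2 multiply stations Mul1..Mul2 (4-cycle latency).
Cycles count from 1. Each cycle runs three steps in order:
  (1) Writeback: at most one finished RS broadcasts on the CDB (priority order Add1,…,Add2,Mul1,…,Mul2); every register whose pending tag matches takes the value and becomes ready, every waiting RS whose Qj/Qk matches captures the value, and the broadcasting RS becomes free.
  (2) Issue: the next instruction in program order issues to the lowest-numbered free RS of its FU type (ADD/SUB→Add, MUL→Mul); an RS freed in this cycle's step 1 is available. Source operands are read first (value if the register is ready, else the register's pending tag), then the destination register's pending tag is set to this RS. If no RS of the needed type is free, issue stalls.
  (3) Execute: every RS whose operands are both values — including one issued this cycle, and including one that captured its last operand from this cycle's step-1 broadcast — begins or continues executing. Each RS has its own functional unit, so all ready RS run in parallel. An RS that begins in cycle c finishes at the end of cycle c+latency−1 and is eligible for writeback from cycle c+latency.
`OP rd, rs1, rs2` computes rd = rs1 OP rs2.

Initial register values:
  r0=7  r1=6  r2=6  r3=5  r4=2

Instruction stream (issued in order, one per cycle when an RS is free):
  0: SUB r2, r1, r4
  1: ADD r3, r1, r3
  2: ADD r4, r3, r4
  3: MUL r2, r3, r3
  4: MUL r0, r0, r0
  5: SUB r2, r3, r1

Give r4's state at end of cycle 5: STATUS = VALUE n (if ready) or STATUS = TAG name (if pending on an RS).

c1: issue SUB r2<-Add1 | r0:7,r1:6,r2:Add1,r3:5,r4:2
c2: issue ADD r3<-Add2 | r0:7,r1:6,r2:Add1,r3:Add2,r4:2
c3: CDB Add1=4; issue ADD r4<-Add1 | r0:7,r1:6,r2:4,r3:Add2,r4:Add1
c4: CDB Add2=11; issue MUL r2<-Mul1 | r0:7,r1:6,r2:Mul1,r3:11,r4:Add1
c5: issue MUL r0<-Mul2 | r0:Mul2,r1:6,r2:Mul1,r3:11,r4:Add1

STATUS = TAG Add1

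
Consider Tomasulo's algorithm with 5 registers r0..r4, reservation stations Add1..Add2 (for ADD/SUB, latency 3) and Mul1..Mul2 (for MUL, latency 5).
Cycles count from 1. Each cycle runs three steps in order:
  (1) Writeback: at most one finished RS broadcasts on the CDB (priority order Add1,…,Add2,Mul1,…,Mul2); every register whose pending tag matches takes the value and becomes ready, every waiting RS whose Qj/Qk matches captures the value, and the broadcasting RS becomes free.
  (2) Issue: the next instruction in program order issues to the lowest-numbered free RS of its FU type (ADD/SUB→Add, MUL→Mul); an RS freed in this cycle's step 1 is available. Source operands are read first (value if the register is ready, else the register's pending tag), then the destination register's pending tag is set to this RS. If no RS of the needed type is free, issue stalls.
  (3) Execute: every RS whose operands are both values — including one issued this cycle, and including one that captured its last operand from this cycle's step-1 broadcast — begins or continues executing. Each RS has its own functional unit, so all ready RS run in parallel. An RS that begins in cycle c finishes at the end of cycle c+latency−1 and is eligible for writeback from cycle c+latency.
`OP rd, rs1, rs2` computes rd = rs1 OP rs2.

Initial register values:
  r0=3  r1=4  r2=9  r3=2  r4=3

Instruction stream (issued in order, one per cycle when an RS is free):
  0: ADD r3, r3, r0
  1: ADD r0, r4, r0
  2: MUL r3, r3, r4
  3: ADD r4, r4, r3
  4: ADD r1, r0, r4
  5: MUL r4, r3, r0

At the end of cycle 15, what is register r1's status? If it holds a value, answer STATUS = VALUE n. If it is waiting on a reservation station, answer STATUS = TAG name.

c1: issue ADD r3<-Add1 | r0:3,r1:4,r2:9,r3:Add1,r4:3
c2: issue ADD r0<-Add2 | r0:Add2,r1:4,r2:9,r3:Add1,r4:3
c3: issue MUL r3<-Mul1 | r0:Add2,r1:4,r2:9,r3:Mul1,r4:3
c4: CDB Add1=5; issue ADD r4<-Add1 | r0:Add2,r1:4,r2:9,r3:Mul1,r4:Add1
c5: CDB Add2=6; issue ADD r1<-Add2 | r0:6,r1:Add2,r2:9,r3:Mul1,r4:Add1
c6: issue MUL r4<-Mul2 | r0:6,r1:Add2,r2:9,r3:Mul1,r4:Mul2
c7: - | r0:6,r1:Add2,r2:9,r3:Mul1,r4:Mul2
c8: - | r0:6,r1:Add2,r2:9,r3:Mul1,r4:Mul2
c9: CDB Mul1=15 | r0:6,r1:Add2,r2:9,r3:15,r4:Mul2
c10: - | r0:6,r1:Add2,r2:9,r3:15,r4:Mul2
c11: - | r0:6,r1:Add2,r2:9,r3:15,r4:Mul2
c12: CDB Add1=18 | r0:6,r1:Add2,r2:9,r3:15,r4:Mul2
c13: - | r0:6,r1:Add2,r2:9,r3:15,r4:Mul2
c14: CDB Mul2=90 | r0:6,r1:Add2,r2:9,r3:15,r4:90
c15: CDB Add2=24 | r0:6,r1:24,r2:9,r3:15,r4:90

STATUS = VALUE 24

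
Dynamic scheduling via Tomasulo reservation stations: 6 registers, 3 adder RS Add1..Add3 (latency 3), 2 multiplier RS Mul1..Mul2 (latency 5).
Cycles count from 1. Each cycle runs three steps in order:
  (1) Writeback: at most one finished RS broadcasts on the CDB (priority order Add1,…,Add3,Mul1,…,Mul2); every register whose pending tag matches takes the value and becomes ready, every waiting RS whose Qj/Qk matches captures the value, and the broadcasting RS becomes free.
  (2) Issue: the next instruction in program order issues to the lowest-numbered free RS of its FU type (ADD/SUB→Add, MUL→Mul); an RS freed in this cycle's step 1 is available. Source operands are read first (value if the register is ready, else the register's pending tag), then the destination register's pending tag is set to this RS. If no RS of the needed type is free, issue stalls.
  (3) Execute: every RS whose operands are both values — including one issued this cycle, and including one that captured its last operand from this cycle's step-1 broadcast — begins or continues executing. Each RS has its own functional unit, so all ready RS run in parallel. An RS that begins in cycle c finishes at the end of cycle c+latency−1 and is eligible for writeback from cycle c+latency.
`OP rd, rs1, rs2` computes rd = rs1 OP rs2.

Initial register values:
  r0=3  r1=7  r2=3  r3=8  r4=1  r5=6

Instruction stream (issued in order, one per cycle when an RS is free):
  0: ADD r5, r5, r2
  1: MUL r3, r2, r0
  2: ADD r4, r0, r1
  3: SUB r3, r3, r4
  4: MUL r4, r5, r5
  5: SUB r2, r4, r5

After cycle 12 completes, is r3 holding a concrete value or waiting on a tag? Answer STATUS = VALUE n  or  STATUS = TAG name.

STATUS = VALUE -1

cycle 1: issue ADD r5<-Add1 // r0:3,r1:7,r2:3,r3:8,r4:1,r5:Add1
cycle 2: issue MUL r3<-Mul1 // r0:3,r1:7,r2:3,r3:Mul1,r4:1,r5:Add1
cycle 3: issue ADD r4<-Add2 // r0:3,r1:7,r2:3,r3:Mul1,r4:Add2,r5:Add1
cycle 4: CDB Add1=9; issue SUB r3<-Add1 // r0:3,r1:7,r2:3,r3:Add1,r4:Add2,r5:9
cycle 5: issue MUL r4<-Mul2 // r0:3,r1:7,r2:3,r3:Add1,r4:Mul2,r5:9
cycle 6: CDB Add2=10; issue SUB r2<-Add2 // r0:3,r1:7,r2:Add2,r3:Add1,r4:Mul2,r5:9
cycle 7: CDB Mul1=9 // r0:3,r1:7,r2:Add2,r3:Add1,r4:Mul2,r5:9
cycle 8: - // r0:3,r1:7,r2:Add2,r3:Add1,r4:Mul2,r5:9
cycle 9: - // r0:3,r1:7,r2:Add2,r3:Add1,r4:Mul2,r5:9
cycle 10: CDB Add1=-1 // r0:3,r1:7,r2:Add2,r3:-1,r4:Mul2,r5:9
cycle 11: CDB Mul2=81 // r0:3,r1:7,r2:Add2,r3:-1,r4:81,r5:9
cycle 12: - // r0:3,r1:7,r2:Add2,r3:-1,r4:81,r5:9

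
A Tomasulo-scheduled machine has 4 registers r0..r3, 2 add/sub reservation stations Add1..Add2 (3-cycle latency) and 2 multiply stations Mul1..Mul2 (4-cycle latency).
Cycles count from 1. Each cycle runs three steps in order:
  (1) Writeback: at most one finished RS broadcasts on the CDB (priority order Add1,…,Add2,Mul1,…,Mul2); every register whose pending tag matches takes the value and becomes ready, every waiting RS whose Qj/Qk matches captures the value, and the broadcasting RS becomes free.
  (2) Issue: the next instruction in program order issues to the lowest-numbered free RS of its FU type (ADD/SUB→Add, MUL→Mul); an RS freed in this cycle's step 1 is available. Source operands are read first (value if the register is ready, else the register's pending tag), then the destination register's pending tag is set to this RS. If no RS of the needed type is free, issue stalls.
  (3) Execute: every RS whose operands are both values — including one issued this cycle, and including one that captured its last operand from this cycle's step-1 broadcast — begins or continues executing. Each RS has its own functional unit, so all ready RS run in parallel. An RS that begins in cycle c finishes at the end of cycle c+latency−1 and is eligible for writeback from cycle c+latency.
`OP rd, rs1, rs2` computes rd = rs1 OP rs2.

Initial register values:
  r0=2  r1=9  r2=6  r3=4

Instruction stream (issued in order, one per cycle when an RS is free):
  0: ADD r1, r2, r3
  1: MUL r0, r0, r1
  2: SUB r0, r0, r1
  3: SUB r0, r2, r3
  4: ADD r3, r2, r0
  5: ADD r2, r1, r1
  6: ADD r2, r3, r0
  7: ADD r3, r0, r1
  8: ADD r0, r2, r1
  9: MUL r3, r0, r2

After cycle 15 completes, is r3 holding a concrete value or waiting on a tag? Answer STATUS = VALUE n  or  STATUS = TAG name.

STATUS = TAG Mul1

  c1: issue ADD r1<-Add1  regs: r0:2,r1:Add1,r2:6,r3:4
  c2: issue MUL r0<-Mul1  regs: r0:Mul1,r1:Add1,r2:6,r3:4
  c3: issue SUB r0<-Add2  regs: r0:Add2,r1:Add1,r2:6,r3:4
  c4: CDB Add1=10; issue SUB r0<-Add1  regs: r0:Add1,r1:10,r2:6,r3:4
  c5: stall  regs: r0:Add1,r1:10,r2:6,r3:4
  c6: stall  regs: r0:Add1,r1:10,r2:6,r3:4
  c7: CDB Add1=2; issue ADD r3<-Add1  regs: r0:2,r1:10,r2:6,r3:Add1
  c8: CDB Mul1=20; stall  regs: r0:2,r1:10,r2:6,r3:Add1
  c9: stall  regs: r0:2,r1:10,r2:6,r3:Add1
  c10: CDB Add1=8; issue ADD r2<-Add1  regs: r0:2,r1:10,r2:Add1,r3:8
  c11: CDB Add2=10; issue ADD r2<-Add2  regs: r0:2,r1:10,r2:Add2,r3:8
  c12: stall  regs: r0:2,r1:10,r2:Add2,r3:8
  c13: CDB Add1=20; issue ADD r3<-Add1  regs: r0:2,r1:10,r2:Add2,r3:Add1
  c14: CDB Add2=10; issue ADD r0<-Add2  regs: r0:Add2,r1:10,r2:10,r3:Add1
  c15: issue MUL r3<-Mul1  regs: r0:Add2,r1:10,r2:10,r3:Mul1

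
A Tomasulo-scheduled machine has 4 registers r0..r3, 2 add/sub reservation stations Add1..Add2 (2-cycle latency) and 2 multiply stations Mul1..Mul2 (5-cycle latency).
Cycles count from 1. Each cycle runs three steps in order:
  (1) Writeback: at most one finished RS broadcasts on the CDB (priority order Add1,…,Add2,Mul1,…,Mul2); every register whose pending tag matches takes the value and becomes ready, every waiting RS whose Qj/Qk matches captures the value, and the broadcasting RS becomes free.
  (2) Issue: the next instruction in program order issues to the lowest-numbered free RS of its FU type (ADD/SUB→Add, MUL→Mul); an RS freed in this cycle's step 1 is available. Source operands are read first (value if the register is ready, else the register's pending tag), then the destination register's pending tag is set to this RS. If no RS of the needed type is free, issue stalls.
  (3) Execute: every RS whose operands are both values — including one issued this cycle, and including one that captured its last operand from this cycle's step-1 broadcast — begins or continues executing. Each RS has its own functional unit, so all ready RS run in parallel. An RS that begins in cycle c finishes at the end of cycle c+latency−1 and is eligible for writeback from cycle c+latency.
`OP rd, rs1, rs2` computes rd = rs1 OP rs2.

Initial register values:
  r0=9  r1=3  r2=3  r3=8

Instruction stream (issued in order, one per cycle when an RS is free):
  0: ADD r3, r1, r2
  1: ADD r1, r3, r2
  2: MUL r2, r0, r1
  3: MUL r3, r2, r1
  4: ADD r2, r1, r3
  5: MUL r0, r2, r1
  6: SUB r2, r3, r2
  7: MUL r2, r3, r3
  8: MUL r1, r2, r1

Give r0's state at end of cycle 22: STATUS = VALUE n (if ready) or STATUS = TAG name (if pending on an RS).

cycle 1: issue ADD r3<-Add1 // r0:9,r1:3,r2:3,r3:Add1
cycle 2: issue ADD r1<-Add2 // r0:9,r1:Add2,r2:3,r3:Add1
cycle 3: CDB Add1=6; issue MUL r2<-Mul1 // r0:9,r1:Add2,r2:Mul1,r3:6
cycle 4: issue MUL r3<-Mul2 // r0:9,r1:Add2,r2:Mul1,r3:Mul2
cycle 5: CDB Add2=9; issue ADD r2<-Add1 // r0:9,r1:9,r2:Add1,r3:Mul2
cycle 6: stall // r0:9,r1:9,r2:Add1,r3:Mul2
cycle 7: stall // r0:9,r1:9,r2:Add1,r3:Mul2
cycle 8: stall // r0:9,r1:9,r2:Add1,r3:Mul2
cycle 9: stall // r0:9,r1:9,r2:Add1,r3:Mul2
cycle 10: CDB Mul1=81; issue MUL r0<-Mul1 // r0:Mul1,r1:9,r2:Add1,r3:Mul2
cycle 11: issue SUB r2<-Add2 // r0:Mul1,r1:9,r2:Add2,r3:Mul2
cycle 12: stall // r0:Mul1,r1:9,r2:Add2,r3:Mul2
cycle 13: stall // r0:Mul1,r1:9,r2:Add2,r3:Mul2
cycle 14: stall // r0:Mul1,r1:9,r2:Add2,r3:Mul2
cycle 15: CDB Mul2=729; issue MUL r2<-Mul2 // r0:Mul1,r1:9,r2:Mul2,r3:729
cycle 16: stall // r0:Mul1,r1:9,r2:Mul2,r3:729
cycle 17: CDB Add1=738; stall // r0:Mul1,r1:9,r2:Mul2,r3:729
cycle 18: stall // r0:Mul1,r1:9,r2:Mul2,r3:729
cycle 19: CDB Add2=-9; stall // r0:Mul1,r1:9,r2:Mul2,r3:729
cycle 20: CDB Mul2=531441; issue MUL r1<-Mul2 // r0:Mul1,r1:Mul2,r2:531441,r3:729
cycle 21: - // r0:Mul1,r1:Mul2,r2:531441,r3:729
cycle 22: CDB Mul1=6642 // r0:6642,r1:Mul2,r2:531441,r3:729

STATUS = VALUE 6642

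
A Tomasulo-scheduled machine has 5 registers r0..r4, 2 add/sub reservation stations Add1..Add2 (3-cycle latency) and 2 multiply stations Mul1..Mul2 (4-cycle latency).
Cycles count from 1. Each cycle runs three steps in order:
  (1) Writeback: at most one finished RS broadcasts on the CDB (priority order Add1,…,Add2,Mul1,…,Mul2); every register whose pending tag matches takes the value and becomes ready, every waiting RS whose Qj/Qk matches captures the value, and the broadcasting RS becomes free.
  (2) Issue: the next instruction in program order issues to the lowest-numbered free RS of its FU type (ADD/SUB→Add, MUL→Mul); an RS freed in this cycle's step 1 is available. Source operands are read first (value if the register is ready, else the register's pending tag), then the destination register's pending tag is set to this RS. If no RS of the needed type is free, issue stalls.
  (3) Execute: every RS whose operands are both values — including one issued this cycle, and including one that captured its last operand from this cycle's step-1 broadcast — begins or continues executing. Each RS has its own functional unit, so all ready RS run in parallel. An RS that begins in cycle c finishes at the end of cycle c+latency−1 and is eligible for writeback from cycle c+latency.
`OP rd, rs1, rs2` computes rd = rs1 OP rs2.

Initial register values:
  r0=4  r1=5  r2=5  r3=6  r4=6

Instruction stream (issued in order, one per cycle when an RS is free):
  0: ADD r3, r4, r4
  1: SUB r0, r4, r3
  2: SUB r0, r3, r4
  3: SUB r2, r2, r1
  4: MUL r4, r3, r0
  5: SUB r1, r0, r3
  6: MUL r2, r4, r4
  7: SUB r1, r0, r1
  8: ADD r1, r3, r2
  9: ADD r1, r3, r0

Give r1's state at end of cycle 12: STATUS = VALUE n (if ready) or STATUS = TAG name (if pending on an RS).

c1: issue ADD r3<-Add1 | r0:4,r1:5,r2:5,r3:Add1,r4:6
c2: issue SUB r0<-Add2 | r0:Add2,r1:5,r2:5,r3:Add1,r4:6
c3: stall | r0:Add2,r1:5,r2:5,r3:Add1,r4:6
c4: CDB Add1=12; issue SUB r0<-Add1 | r0:Add1,r1:5,r2:5,r3:12,r4:6
c5: stall | r0:Add1,r1:5,r2:5,r3:12,r4:6
c6: stall | r0:Add1,r1:5,r2:5,r3:12,r4:6
c7: CDB Add1=6; issue SUB r2<-Add1 | r0:6,r1:5,r2:Add1,r3:12,r4:6
c8: CDB Add2=-6; issue MUL r4<-Mul1 | r0:6,r1:5,r2:Add1,r3:12,r4:Mul1
c9: issue SUB r1<-Add2 | r0:6,r1:Add2,r2:Add1,r3:12,r4:Mul1
c10: CDB Add1=0; issue MUL r2<-Mul2 | r0:6,r1:Add2,r2:Mul2,r3:12,r4:Mul1
c11: issue SUB r1<-Add1 | r0:6,r1:Add1,r2:Mul2,r3:12,r4:Mul1
c12: CDB Add2=-6; issue ADD r1<-Add2 | r0:6,r1:Add2,r2:Mul2,r3:12,r4:Mul1

STATUS = TAG Add2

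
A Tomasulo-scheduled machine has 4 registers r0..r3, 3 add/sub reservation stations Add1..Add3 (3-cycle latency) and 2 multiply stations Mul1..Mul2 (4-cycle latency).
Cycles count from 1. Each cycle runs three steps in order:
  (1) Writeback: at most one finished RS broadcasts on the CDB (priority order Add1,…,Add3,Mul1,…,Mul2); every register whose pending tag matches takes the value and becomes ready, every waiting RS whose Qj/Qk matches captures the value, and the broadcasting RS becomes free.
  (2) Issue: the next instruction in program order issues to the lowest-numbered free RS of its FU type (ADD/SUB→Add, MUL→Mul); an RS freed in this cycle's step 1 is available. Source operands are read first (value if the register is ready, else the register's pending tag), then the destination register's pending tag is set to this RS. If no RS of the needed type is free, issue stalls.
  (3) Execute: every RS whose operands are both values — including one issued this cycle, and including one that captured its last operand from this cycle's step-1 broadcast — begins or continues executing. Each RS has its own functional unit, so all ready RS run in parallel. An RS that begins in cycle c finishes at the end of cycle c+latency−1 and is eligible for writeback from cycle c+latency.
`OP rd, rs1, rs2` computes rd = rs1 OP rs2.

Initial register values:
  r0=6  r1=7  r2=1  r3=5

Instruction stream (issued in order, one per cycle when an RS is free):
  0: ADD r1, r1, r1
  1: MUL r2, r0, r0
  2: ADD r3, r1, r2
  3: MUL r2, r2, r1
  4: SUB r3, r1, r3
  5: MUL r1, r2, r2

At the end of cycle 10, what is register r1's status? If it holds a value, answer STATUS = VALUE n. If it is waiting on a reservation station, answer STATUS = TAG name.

  c1: issue ADD r1<-Add1  regs: r0:6,r1:Add1,r2:1,r3:5
  c2: issue MUL r2<-Mul1  regs: r0:6,r1:Add1,r2:Mul1,r3:5
  c3: issue ADD r3<-Add2  regs: r0:6,r1:Add1,r2:Mul1,r3:Add2
  c4: CDB Add1=14; issue MUL r2<-Mul2  regs: r0:6,r1:14,r2:Mul2,r3:Add2
  c5: issue SUB r3<-Add1  regs: r0:6,r1:14,r2:Mul2,r3:Add1
  c6: CDB Mul1=36; issue MUL r1<-Mul1  regs: r0:6,r1:Mul1,r2:Mul2,r3:Add1
  c7: -  regs: r0:6,r1:Mul1,r2:Mul2,r3:Add1
  c8: -  regs: r0:6,r1:Mul1,r2:Mul2,r3:Add1
  c9: CDB Add2=50  regs: r0:6,r1:Mul1,r2:Mul2,r3:Add1
  c10: CDB Mul2=504  regs: r0:6,r1:Mul1,r2:504,r3:Add1

STATUS = TAG Mul1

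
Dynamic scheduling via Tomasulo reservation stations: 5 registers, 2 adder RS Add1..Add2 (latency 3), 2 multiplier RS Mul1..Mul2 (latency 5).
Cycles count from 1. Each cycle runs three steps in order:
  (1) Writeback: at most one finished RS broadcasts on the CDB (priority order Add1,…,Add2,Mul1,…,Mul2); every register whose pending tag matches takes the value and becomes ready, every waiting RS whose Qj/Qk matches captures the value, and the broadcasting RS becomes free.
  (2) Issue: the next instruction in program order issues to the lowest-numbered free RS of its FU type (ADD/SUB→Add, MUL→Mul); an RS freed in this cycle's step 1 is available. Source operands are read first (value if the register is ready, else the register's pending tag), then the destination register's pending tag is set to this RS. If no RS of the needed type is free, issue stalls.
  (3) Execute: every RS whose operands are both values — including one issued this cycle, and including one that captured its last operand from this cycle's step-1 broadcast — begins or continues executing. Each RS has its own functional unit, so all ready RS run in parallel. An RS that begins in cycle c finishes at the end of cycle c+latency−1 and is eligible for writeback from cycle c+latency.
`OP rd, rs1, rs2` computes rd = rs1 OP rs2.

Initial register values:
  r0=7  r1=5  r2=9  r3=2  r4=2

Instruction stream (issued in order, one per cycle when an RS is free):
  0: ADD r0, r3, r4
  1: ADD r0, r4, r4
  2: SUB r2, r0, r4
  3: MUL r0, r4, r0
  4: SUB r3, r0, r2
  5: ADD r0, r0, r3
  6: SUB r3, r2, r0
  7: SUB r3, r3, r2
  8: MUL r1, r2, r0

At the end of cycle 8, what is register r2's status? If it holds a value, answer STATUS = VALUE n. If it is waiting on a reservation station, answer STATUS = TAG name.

STATUS = VALUE 2

c1: issue ADD r0<-Add1 | r0:Add1,r1:5,r2:9,r3:2,r4:2
c2: issue ADD r0<-Add2 | r0:Add2,r1:5,r2:9,r3:2,r4:2
c3: stall | r0:Add2,r1:5,r2:9,r3:2,r4:2
c4: CDB Add1=4; issue SUB r2<-Add1 | r0:Add2,r1:5,r2:Add1,r3:2,r4:2
c5: CDB Add2=4; issue MUL r0<-Mul1 | r0:Mul1,r1:5,r2:Add1,r3:2,r4:2
c6: issue SUB r3<-Add2 | r0:Mul1,r1:5,r2:Add1,r3:Add2,r4:2
c7: stall | r0:Mul1,r1:5,r2:Add1,r3:Add2,r4:2
c8: CDB Add1=2; issue ADD r0<-Add1 | r0:Add1,r1:5,r2:2,r3:Add2,r4:2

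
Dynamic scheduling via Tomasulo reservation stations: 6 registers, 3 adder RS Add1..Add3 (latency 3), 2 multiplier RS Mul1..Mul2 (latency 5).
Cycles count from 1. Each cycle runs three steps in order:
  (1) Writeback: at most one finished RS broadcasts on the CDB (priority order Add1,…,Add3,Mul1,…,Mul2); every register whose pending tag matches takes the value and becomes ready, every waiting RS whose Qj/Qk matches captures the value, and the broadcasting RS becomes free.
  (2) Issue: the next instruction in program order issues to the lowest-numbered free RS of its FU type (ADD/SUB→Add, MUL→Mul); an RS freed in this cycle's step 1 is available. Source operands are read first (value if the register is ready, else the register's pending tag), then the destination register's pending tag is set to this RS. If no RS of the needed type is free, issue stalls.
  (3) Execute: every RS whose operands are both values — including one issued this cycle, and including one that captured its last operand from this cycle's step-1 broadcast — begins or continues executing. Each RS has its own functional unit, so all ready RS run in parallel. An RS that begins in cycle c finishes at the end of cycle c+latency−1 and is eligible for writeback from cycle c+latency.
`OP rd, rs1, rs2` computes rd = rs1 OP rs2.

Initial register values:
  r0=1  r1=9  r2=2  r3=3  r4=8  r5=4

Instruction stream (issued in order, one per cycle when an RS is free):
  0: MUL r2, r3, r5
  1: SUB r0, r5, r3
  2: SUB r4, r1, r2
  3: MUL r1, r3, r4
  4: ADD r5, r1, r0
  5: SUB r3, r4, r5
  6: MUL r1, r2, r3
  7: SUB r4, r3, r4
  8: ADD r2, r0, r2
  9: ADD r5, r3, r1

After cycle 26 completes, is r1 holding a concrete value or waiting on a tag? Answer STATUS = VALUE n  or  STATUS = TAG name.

STATUS = VALUE 60

c1: issue MUL r2<-Mul1 | r0:1,r1:9,r2:Mul1,r3:3,r4:8,r5:4
c2: issue SUB r0<-Add1 | r0:Add1,r1:9,r2:Mul1,r3:3,r4:8,r5:4
c3: issue SUB r4<-Add2 | r0:Add1,r1:9,r2:Mul1,r3:3,r4:Add2,r5:4
c4: issue MUL r1<-Mul2 | r0:Add1,r1:Mul2,r2:Mul1,r3:3,r4:Add2,r5:4
c5: CDB Add1=1; issue ADD r5<-Add1 | r0:1,r1:Mul2,r2:Mul1,r3:3,r4:Add2,r5:Add1
c6: CDB Mul1=12; issue SUB r3<-Add3 | r0:1,r1:Mul2,r2:12,r3:Add3,r4:Add2,r5:Add1
c7: issue MUL r1<-Mul1 | r0:1,r1:Mul1,r2:12,r3:Add3,r4:Add2,r5:Add1
c8: stall | r0:1,r1:Mul1,r2:12,r3:Add3,r4:Add2,r5:Add1
c9: CDB Add2=-3; issue SUB r4<-Add2 | r0:1,r1:Mul1,r2:12,r3:Add3,r4:Add2,r5:Add1
c10: stall | r0:1,r1:Mul1,r2:12,r3:Add3,r4:Add2,r5:Add1
c11: stall | r0:1,r1:Mul1,r2:12,r3:Add3,r4:Add2,r5:Add1
c12: stall | r0:1,r1:Mul1,r2:12,r3:Add3,r4:Add2,r5:Add1
c13: stall | r0:1,r1:Mul1,r2:12,r3:Add3,r4:Add2,r5:Add1
c14: CDB Mul2=-9; stall | r0:1,r1:Mul1,r2:12,r3:Add3,r4:Add2,r5:Add1
c15: stall | r0:1,r1:Mul1,r2:12,r3:Add3,r4:Add2,r5:Add1
c16: stall | r0:1,r1:Mul1,r2:12,r3:Add3,r4:Add2,r5:Add1
c17: CDB Add1=-8; issue ADD r2<-Add1 | r0:1,r1:Mul1,r2:Add1,r3:Add3,r4:Add2,r5:-8
c18: stall | r0:1,r1:Mul1,r2:Add1,r3:Add3,r4:Add2,r5:-8
c19: stall | r0:1,r1:Mul1,r2:Add1,r3:Add3,r4:Add2,r5:-8
c20: CDB Add1=13; issue ADD r5<-Add1 | r0:1,r1:Mul1,r2:13,r3:Add3,r4:Add2,r5:Add1
c21: CDB Add3=5 | r0:1,r1:Mul1,r2:13,r3:5,r4:Add2,r5:Add1
c22: - | r0:1,r1:Mul1,r2:13,r3:5,r4:Add2,r5:Add1
c23: - | r0:1,r1:Mul1,r2:13,r3:5,r4:Add2,r5:Add1
c24: CDB Add2=8 | r0:1,r1:Mul1,r2:13,r3:5,r4:8,r5:Add1
c25: - | r0:1,r1:Mul1,r2:13,r3:5,r4:8,r5:Add1
c26: CDB Mul1=60 | r0:1,r1:60,r2:13,r3:5,r4:8,r5:Add1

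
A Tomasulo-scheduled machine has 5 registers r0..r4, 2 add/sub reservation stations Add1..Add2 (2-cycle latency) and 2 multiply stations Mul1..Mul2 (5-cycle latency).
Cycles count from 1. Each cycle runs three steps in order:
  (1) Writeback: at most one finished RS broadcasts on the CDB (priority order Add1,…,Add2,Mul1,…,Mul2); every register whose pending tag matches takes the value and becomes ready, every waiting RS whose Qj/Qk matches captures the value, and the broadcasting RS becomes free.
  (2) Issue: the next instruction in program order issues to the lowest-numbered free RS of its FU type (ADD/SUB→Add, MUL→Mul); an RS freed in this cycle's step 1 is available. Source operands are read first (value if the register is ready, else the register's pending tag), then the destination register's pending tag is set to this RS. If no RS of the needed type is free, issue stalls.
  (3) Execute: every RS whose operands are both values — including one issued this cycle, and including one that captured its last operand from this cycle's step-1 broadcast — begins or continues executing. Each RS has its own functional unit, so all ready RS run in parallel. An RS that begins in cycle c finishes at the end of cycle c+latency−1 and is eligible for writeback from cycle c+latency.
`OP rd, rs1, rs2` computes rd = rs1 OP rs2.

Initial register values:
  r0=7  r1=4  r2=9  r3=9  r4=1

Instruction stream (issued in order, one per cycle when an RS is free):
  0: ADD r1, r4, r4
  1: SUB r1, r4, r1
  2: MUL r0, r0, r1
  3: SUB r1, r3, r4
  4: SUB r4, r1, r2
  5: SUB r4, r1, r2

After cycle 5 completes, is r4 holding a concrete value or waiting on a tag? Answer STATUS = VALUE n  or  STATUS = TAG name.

STATUS = TAG Add2

  c1: issue ADD r1<-Add1  regs: r0:7,r1:Add1,r2:9,r3:9,r4:1
  c2: issue SUB r1<-Add2  regs: r0:7,r1:Add2,r2:9,r3:9,r4:1
  c3: CDB Add1=2; issue MUL r0<-Mul1  regs: r0:Mul1,r1:Add2,r2:9,r3:9,r4:1
  c4: issue SUB r1<-Add1  regs: r0:Mul1,r1:Add1,r2:9,r3:9,r4:1
  c5: CDB Add2=-1; issue SUB r4<-Add2  regs: r0:Mul1,r1:Add1,r2:9,r3:9,r4:Add2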